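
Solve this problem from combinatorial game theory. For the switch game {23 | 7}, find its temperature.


The game is {23 | 7}, a switch {a | b} with numbers a > b.
Cooling {a | b} by t gives {a - t | b + t}, which stops being hot when a - t = b + t, i.e. at t = (a - b)/2. So the temperature of a switch is (a - b)/2.
Temperature = (Left option - Right option) / 2
= (23 - (7)) / 2
= 16 / 2
= 8

8


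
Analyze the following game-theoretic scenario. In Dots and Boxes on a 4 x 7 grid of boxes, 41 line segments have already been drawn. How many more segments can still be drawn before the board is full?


Grid: 4 x 7 boxes, i.e. 5 rows and 8 columns of dots.
Horizontal edges: (rows + 1) * cols = 5 * 7 = 35
Vertical edges: rows * (cols + 1) = 4 * 8 = 32
Total edges: 35 + 32 = 67
Edges drawn: 41
Remaining: 67 - 41 = 26

26


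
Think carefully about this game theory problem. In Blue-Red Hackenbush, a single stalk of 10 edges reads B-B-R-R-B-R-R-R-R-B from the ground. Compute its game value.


Edges (from ground): B-B-R-R-B-R-R-R-R-B
By Berlekamp's sign-expansion rule, a Blue-Red Hackenbush stalk has the value of the surreal number whose sign sequence is the edge sequence with B -> + and R -> -.
Sign sequence: ++--+----+
Trace the sign expansion in the surreal number tree, starting from 0:
Edge 1: B (sign +) -> bounds (0, +inf), value = 1
Edge 2: B (sign +) -> bounds (1, +inf), value = 2
Edge 3: R (sign -) -> bounds (1, 2), value = 3/2
Edge 4: R (sign -) -> bounds (1, 3/2), value = 5/4
Edge 5: B (sign +) -> bounds (5/4, 3/2), value = 11/8
Edge 6: R (sign -) -> bounds (5/4, 11/8), value = 21/16
Edge 7: R (sign -) -> bounds (5/4, 21/16), value = 41/32
Edge 8: R (sign -) -> bounds (5/4, 41/32), value = 81/64
Edge 9: R (sign -) -> bounds (5/4, 81/64), value = 161/128
Edge 10: B (sign +) -> bounds (161/128, 81/64), value = 323/256
Game value = 323/256

323/256


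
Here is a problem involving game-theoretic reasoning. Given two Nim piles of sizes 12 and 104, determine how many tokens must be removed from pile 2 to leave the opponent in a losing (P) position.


Piles: 12 and 104
Current XOR: 12 XOR 104 = 100 (non-zero, so this is an N-position).
To make the XOR zero, we need to find a move that balances the piles.
For pile 2 (size 104): target = 104 XOR 100 = 12
We reduce pile 2 from 104 to 12.
Tokens removed: 104 - 12 = 92
Verification: 12 XOR 12 = 0

92


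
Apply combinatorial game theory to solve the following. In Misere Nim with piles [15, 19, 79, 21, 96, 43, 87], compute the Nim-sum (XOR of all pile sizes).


We need the XOR (exclusive or) of all pile sizes.
After XOR-ing pile 1 (size 15): 0 XOR 15 = 15
After XOR-ing pile 2 (size 19): 15 XOR 19 = 28
After XOR-ing pile 3 (size 79): 28 XOR 79 = 83
After XOR-ing pile 4 (size 21): 83 XOR 21 = 70
After XOR-ing pile 5 (size 96): 70 XOR 96 = 38
After XOR-ing pile 6 (size 43): 38 XOR 43 = 13
After XOR-ing pile 7 (size 87): 13 XOR 87 = 90
The Nim-value of this position is 90.

90


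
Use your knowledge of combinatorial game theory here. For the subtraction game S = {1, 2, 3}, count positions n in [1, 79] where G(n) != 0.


Subtraction set S = {1, 2, 3}, so G(n) = n mod 4.
G(n) = 0 when n is a multiple of 4.
Multiples of 4 in [1, 79]: 19
N-positions (nonzero Grundy) = 79 - 19 = 60

60


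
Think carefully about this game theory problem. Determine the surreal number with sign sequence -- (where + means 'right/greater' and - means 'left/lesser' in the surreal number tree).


Sign expansion: --
Rule: track bounds (lo, hi), initially (-inf, +inf). On '+', the current value becomes lo and we move to the simplest number in (value, hi): value + 1 if hi = +inf, otherwise the midpoint (value + hi)/2. On '-', the current value becomes hi and we move to value - 1 if lo = -inf, otherwise the midpoint (lo + value)/2.
Start at 0.
Step 1: sign = -, move left. Bounds: (-inf, 0). Value = -1
Step 2: sign = -, move left. Bounds: (-inf, -1). Value = -2
The surreal number with sign expansion -- is -2.

-2


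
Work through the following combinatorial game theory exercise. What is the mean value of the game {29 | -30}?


Game = {29 | -30}, a switch {a | b} with numbers a > b.
Its thermograph has left wall a - t and right wall b + t, which meet at t = (a - b)/2, where both equal (a + b)/2. So the mast (mean value) is at (a + b)/2.
Mean = (29 + (-30))/2 = -1/2 = -1/2

-1/2


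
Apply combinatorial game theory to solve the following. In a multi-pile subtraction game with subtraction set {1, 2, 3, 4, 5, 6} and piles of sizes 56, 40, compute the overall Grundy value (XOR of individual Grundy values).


Subtraction set: {1, 2, 3, 4, 5, 6}
For this subtraction set, G(n) = n mod 7 (period = max + 1 = 7).
Pile 1 (size 56): G(56) = 56 mod 7 = 0
Pile 2 (size 40): G(40) = 40 mod 7 = 5
Total Grundy value = XOR of all: 0 XOR 5 = 5

5


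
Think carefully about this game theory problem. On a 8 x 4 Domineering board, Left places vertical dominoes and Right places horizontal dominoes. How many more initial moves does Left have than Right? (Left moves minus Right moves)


Board is 8 x 4 (rows x cols).
Left (vertical) placements: (rows-1) * cols = 7 * 4 = 28
Right (horizontal) placements: rows * (cols-1) = 8 * 3 = 24
Advantage = Left - Right = 28 - 24 = 4

4


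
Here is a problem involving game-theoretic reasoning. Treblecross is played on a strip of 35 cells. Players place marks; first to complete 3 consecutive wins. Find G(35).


Treblecross: place X on empty cells; 3-in-a-row wins.
Playing within two cells of an existing X lets the opponent win at once, so sensible play treats the cells i-2..i+2 around each X as dead. The player left with no safe cell loses, so this is a normal-play take-away game on strips of safe cells.
Placing X at cell i (0-indexed) of a strip of k safe cells leaves independent strips of sizes max(0, i-2) and max(0, k-i-3). Hence G(k) = mex{ G(max(0,i-2)) XOR G(max(0,k-i-3)) : 0 <= i < k }, with G(0) = 0.
G(1): splits (0,0):0^0=0 -> mex({0}) = 1
G(2): splits (0,0):0^0=0 -> mex({0}) = 1
G(3): splits (0,0):0^0=0 -> mex({0}) = 1
G(4): splits (0,1):0^1=1 (0,0):0^0=0 -> mex({0, 1}) = 2
G(5): splits (0,2):0^1=1 (0,1):0^1=1 (0,0):0^0=0 -> mex({0, 1}) = 2
G(6) = mex({1}) = 0
G(7) = mex({0, 1, 2}) = 3
G(8) = mex({0, 1, 2}) = 3
G(9) = mex({0, 2}) = 1
G(10) = mex({0, 2, 3}) = 1
G(11) = mex({0, 3}) = 1
G(12) = mex({1, 3}) = 0
G(13) = mex({0, 1, 2, 3}) = 4
G(14) = mex({0, 1, 2}) = 3
G(15) = mex({0, 1, 2}) = 3
G(16) = mex({0, 1, 2, 4}) = 3
G(17) = mex({0, 1, 3, 4}) = 2
G(18) = mex({0, 1, 3, 4}) = 2
G(19) = mex({0, 1, 3, 5}) = 2
G(20) = mex({0, 1, 2, 3, 5}) = 4
G(21) = mex({0, 1, 2, 3, 5}) = 4
G(22) = mex({1, 2, 6}) = 0
G(23) = mex({0, 1, 2, 3, 4, 6}) = 5
G(24) = mex({0, 1, 2, 3, 4}) = 5
G(25) = mex({0, 1, 3, 4, 7}) = 2
G(26) = mex({0, 1, 3, 4, 5, 7}) = 2
G(27) = mex({0, 1, 3, 5}) = 2
G(28) = mex({0, 1, 2, 5}) = 3
G(29) = mex({0, 1, 2, 4, 5, 6}) = 3
G(30) = mex({1, 2, 4, 6}) = 0
G(31) = mex({0, 1, 2, 3, 4, 6}) = 5
G(32) = mex({1, 2, 3, 4, 7}) = 0
G(33) = mex({0, 3, 7}) = 1
G(34) = mex({0, 2, 3, 5, 7}) = 1
G(35) = mex({0, 2, 3, 5, 6}) = 1
Therefore G(35) = 1.

1


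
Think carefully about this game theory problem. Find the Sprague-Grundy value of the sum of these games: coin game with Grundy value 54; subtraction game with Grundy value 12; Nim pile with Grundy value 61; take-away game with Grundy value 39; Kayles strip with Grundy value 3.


By the Sprague-Grundy theorem, the Grundy value of a sum of games is the XOR of individual Grundy values.
coin game: Grundy value = 54. Running XOR: 0 XOR 54 = 54
subtraction game: Grundy value = 12. Running XOR: 54 XOR 12 = 58
Nim pile: Grundy value = 61. Running XOR: 58 XOR 61 = 7
take-away game: Grundy value = 39. Running XOR: 7 XOR 39 = 32
Kayles strip: Grundy value = 3. Running XOR: 32 XOR 3 = 35
The combined Grundy value is 35.

35


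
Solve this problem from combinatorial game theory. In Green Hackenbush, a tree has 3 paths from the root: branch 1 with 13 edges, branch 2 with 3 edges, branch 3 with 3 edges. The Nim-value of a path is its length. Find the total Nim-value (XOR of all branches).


The tree has 3 branches from the ground vertex.
In Green Hackenbush, the Nim-value of a simple path of length k is k.
Branch 1: length 13, Nim-value = 13
Branch 2: length 3, Nim-value = 3
Branch 3: length 3, Nim-value = 3
Total Nim-value = XOR of all branch values:
0 XOR 13 = 13
13 XOR 3 = 14
14 XOR 3 = 13
Nim-value of the tree = 13

13


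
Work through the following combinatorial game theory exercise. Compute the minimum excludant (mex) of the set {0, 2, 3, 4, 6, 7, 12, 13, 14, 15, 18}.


Set = {0, 2, 3, 4, 6, 7, 12, 13, 14, 15, 18}
0 is in the set.
1 is NOT in the set. This is the mex.
mex = 1

1


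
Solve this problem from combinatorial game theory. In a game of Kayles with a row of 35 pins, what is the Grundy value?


Kayles: a move removes 1 or 2 adjacent pins from a contiguous row.
Removing pins from a row of k leaves two independent rows (a, b) with a + b = k - 1 (one pin) or a + b = k - 2 (two pins); an end removal gives a = 0.
By Sprague-Grundy, G(k) = mex{ G(a) XOR G(b) } over all these splits. G(0) = 0.
G(1): splits (0,0):0^0=0 -> mex({0}) = 1
G(2): splits (0,1):0^1=1 (0,0):0^0=0 -> mex({0, 1}) = 2
G(3): splits (0,2):0^2=2 (1,1):1^1=0 (0,1):0^1=1 -> mex({0, 1, 2}) = 3
G(4): splits (0,3):0^3=3 (1,2):1^2=3 (0,2):0^2=2 (1,1):1^1=0 -> mex({0, 2, 3}) = 1
G(5): splits (0,4):0^1=1 (1,3):1^3=2 (2,2):2^2=0 (0,3):0^3=3 (1,2):1^2=3 -> mex({0, 1, 2, 3}) = 4
G(6) = mex({0, 1, 2, 4}) = 3
G(7) = mex({0, 1, 3, 4, 5}) = 2
G(8) = mex({0, 2, 3, 5, 6}) = 1
G(9) = mex({0, 1, 2, 3, 6, 7}) = 4
G(10) = mex({0, 1, 3, 4, 5, 7}) = 2
G(11) = mex({0, 1, 2, 3, 4, 5}) = 6
G(12) = mex({0, 1, 2, 3, 5, 6, 7}) = 4
G(13) = mex({0, 2, 3, 4, 6, 7}) = 1
G(14) = mex({0, 1, 4, 5, 6, 7}) = 2
G(15) = mex({0, 1, 2, 3, 4, 5, 6}) = 7
G(16) = mex({0, 2, 3, 5, 6, 7}) = 1
G(17) = mex({0, 1, 2, 3, 5, 6, 7}) = 4
G(18) = mex({0, 1, 2, 4, 5, 6}) = 3
G(19) = mex({0, 1, 3, 4, 5, 7}) = 2
G(20) = mex({0, 2, 3, 4, 5, 6, 7}) = 1
G(21) = mex({0, 1, 2, 3, 5, 6, 7}) = 4
G(22) = mex({0, 1, 2, 3, 4, 5, 7}) = 6
G(23) = mex({0, 1, 2, 3, 4, 5, 6}) = 7
G(24) = mex({0, 1, 2, 3, 5, 6, 7}) = 4
G(25) = mex({0, 2, 3, 4, 6, 7}) = 1
G(26) = mex({0, 1, 3, 4, 5, 6, 7}) = 2
G(27) = mex({0, 1, 2, 3, 4, 5, 6, 7}) = 8
G(28) = mex({0, 1, 2, 3, 4, 6, 7, 8}) = 5
G(29) = mex({0, 1, 2, 3, 5, 6, 7, 8, 9}) = 4
G(30) = mex({0, 1, 2, 3, 4, 5, 6, 9, 10}) = 7
G(31) = mex({0, 1, 3, 4, 5, 7, 10, 11}) = 2
G(32) = mex({0, 2, 3, 4, 5, 6, 7, 9, 11}) = 1
G(33) = mex({0, 1, 2, 3, 4, 5, 6, 7, 9, 12}) = 8
G(34) = mex({0, 1, 2, 3, 4, 5, 7, 8, 11, 12}) = 6
G(35) = mex({0, 1, 2, 3, 4, 5, 6, 8, 9, 10, 11}) = 7
Therefore G(35) = 7.

7


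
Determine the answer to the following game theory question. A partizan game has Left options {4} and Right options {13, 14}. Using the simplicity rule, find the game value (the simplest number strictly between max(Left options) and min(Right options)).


Left options: {4}, max = 4
Right options: {13, 14}, min = 13
All options are numbers and max(Left) < min(Right), so by the simplicity theorem the value is the simplest (earliest-born) number strictly between 4 and 13.
Integers 5 through 12 all lie strictly between 4 and 13.
Among integers, the simplest (lowest birthday = smallest |n|; 0 is born on day 0, +-n on day n) is 5.
No non-integer in the interval can be simpler: if x is a non-integer in the interval, then floor(x) or ceil(x) also lies in the interval (the interval contains an integer), and both are proper prefixes of x's sign expansion, i.e. born earlier. So the game value is 5.
Game value = 5

5


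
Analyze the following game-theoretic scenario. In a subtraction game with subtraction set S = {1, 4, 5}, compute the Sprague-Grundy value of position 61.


The subtraction set is S = {1, 4, 5}.
G(k) = mex{ G(k - s) : s in S, s <= k }. We compute iteratively: G(0) = 0.
G(1) = mex({0}) = 1
G(2) = mex({1}) = 0
G(3) = mex({0}) = 1
G(4) = mex({0, 1}) = 2
G(5) = mex({0, 1, 2}) = 3
G(6) = mex({0, 1, 3}) = 2
G(7) = mex({0, 1, 2}) = 3
G(8) = mex({1, 2, 3}) = 0
G(9) = mex({0, 2, 3}) = 1
G(10) = mex({1, 2, 3}) = 0
G(11) = mex({0, 2, 3}) = 1
G(12) = mex({0, 1, 3}) = 2
Observe that G(8)..G(12) = 0, 1, 0, 1, 2 repeats G(0)..G(4) = 0, 1, 0, 1, 2.
For k >= max(S) = 5, G(k) is determined by the previous 5 values G(k-5)..G(k-1); a window of 5 consecutive values has recurred shifted by 8, so by induction G(k + 8) = G(k) for all k >= 0: the sequence is periodic from the start with period 8.
One period: G(0..7) = 0, 1, 0, 1, 2, 3, 2, 3.
61 mod 8 = 5, so G(61) = G(5) = 3.

3


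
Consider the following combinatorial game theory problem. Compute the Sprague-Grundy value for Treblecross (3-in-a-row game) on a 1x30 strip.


Treblecross: place X on empty cells; 3-in-a-row wins.
Playing within two cells of an existing X lets the opponent win at once, so sensible play treats the cells i-2..i+2 around each X as dead. The player left with no safe cell loses, so this is a normal-play take-away game on strips of safe cells.
Placing X at cell i (0-indexed) of a strip of k safe cells leaves independent strips of sizes max(0, i-2) and max(0, k-i-3). Hence G(k) = mex{ G(max(0,i-2)) XOR G(max(0,k-i-3)) : 0 <= i < k }, with G(0) = 0.
G(1): splits (0,0):0^0=0 -> mex({0}) = 1
G(2): splits (0,0):0^0=0 -> mex({0}) = 1
G(3): splits (0,0):0^0=0 -> mex({0}) = 1
G(4): splits (0,1):0^1=1 (0,0):0^0=0 -> mex({0, 1}) = 2
G(5): splits (0,2):0^1=1 (0,1):0^1=1 (0,0):0^0=0 -> mex({0, 1}) = 2
G(6) = mex({1}) = 0
G(7) = mex({0, 1, 2}) = 3
G(8) = mex({0, 1, 2}) = 3
G(9) = mex({0, 2}) = 1
G(10) = mex({0, 2, 3}) = 1
G(11) = mex({0, 3}) = 1
G(12) = mex({1, 3}) = 0
G(13) = mex({0, 1, 2, 3}) = 4
G(14) = mex({0, 1, 2}) = 3
G(15) = mex({0, 1, 2}) = 3
G(16) = mex({0, 1, 2, 4}) = 3
G(17) = mex({0, 1, 3, 4}) = 2
G(18) = mex({0, 1, 3, 4}) = 2
G(19) = mex({0, 1, 3, 5}) = 2
G(20) = mex({0, 1, 2, 3, 5}) = 4
G(21) = mex({0, 1, 2, 3, 5}) = 4
G(22) = mex({1, 2, 6}) = 0
G(23) = mex({0, 1, 2, 3, 4, 6}) = 5
G(24) = mex({0, 1, 2, 3, 4}) = 5
G(25) = mex({0, 1, 3, 4, 7}) = 2
G(26) = mex({0, 1, 3, 4, 5, 7}) = 2
G(27) = mex({0, 1, 3, 5}) = 2
G(28) = mex({0, 1, 2, 5}) = 3
G(29) = mex({0, 1, 2, 4, 5, 6}) = 3
G(30) = mex({1, 2, 4, 6}) = 0
Therefore G(30) = 0.

0


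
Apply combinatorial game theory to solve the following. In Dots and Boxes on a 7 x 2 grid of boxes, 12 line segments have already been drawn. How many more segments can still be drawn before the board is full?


Grid: 7 x 2 boxes, i.e. 8 rows and 3 columns of dots.
Horizontal edges: (rows + 1) * cols = 8 * 2 = 16
Vertical edges: rows * (cols + 1) = 7 * 3 = 21
Total edges: 16 + 21 = 37
Edges drawn: 12
Remaining: 37 - 12 = 25

25


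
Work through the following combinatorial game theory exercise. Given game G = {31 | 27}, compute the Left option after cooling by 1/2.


Original game: {31 | 27} (a switch {a | b} with a > b).
Cooling by t (for t below the temperature (a - b)/2 = 2) taxes each move by t: {a | b} cooled by t is {a - t | b + t}.
Cooling amount: t = 1/2
Cooled Left option: 31 - 1/2 = 61/2
Cooled Right option: 27 + 1/2 = 55/2
Cooled game: {61/2 | 55/2}
Left option = 61/2

61/2


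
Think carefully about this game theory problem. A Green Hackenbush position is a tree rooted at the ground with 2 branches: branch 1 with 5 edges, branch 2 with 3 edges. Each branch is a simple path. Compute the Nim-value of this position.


The tree has 2 branches from the ground vertex.
In Green Hackenbush, the Nim-value of a simple path of length k is k.
Branch 1: length 5, Nim-value = 5
Branch 2: length 3, Nim-value = 3
Total Nim-value = XOR of all branch values:
0 XOR 5 = 5
5 XOR 3 = 6
Nim-value of the tree = 6

6


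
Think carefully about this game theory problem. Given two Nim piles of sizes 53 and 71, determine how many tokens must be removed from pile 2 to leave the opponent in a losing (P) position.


Piles: 53 and 71
Current XOR: 53 XOR 71 = 114 (non-zero, so this is an N-position).
To make the XOR zero, we need to find a move that balances the piles.
For pile 2 (size 71): target = 71 XOR 114 = 53
We reduce pile 2 from 71 to 53.
Tokens removed: 71 - 53 = 18
Verification: 53 XOR 53 = 0

18


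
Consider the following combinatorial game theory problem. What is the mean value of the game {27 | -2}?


Game = {27 | -2}, a switch {a | b} with numbers a > b.
Its thermograph has left wall a - t and right wall b + t, which meet at t = (a - b)/2, where both equal (a + b)/2. So the mast (mean value) is at (a + b)/2.
Mean = (27 + (-2))/2 = 25/2 = 25/2

25/2


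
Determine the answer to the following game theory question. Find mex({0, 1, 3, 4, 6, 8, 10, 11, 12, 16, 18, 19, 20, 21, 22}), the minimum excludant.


Set = {0, 1, 3, 4, 6, 8, 10, 11, 12, 16, 18, 19, 20, 21, 22}
0 is in the set.
1 is in the set.
2 is NOT in the set. This is the mex.
mex = 2

2


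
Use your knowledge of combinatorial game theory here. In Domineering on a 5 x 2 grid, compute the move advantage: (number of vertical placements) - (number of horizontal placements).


Board is 5 x 2 (rows x cols).
Left (vertical) placements: (rows-1) * cols = 4 * 2 = 8
Right (horizontal) placements: rows * (cols-1) = 5 * 1 = 5
Advantage = Left - Right = 8 - 5 = 3

3


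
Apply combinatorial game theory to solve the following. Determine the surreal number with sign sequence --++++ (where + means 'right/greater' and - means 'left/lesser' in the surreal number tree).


Sign expansion: --++++
Rule: track bounds (lo, hi), initially (-inf, +inf). On '+', the current value becomes lo and we move to the simplest number in (value, hi): value + 1 if hi = +inf, otherwise the midpoint (value + hi)/2. On '-', the current value becomes hi and we move to value - 1 if lo = -inf, otherwise the midpoint (lo + value)/2.
Start at 0.
Step 1: sign = -, move left. Bounds: (-inf, 0). Value = -1
Step 2: sign = -, move left. Bounds: (-inf, -1). Value = -2
Step 3: sign = +, move right. Bounds: (-2, -1). Value = -3/2
Step 4: sign = +, move right. Bounds: (-3/2, -1). Value = -5/4
Step 5: sign = +, move right. Bounds: (-5/4, -1). Value = -9/8
Step 6: sign = +, move right. Bounds: (-9/8, -1). Value = -17/16
The surreal number with sign expansion --++++ is -17/16.

-17/16


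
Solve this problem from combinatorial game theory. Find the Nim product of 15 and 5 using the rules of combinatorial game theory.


Nim multiplication is bilinear over XOR: (u XOR v) * w = (u*w) XOR (v*w).
So we split each operand into its bit components and XOR the pairwise Nim products.
15 = 1 + 2 + 4 + 8 (as XOR of powers of 2).
5 = 1 + 4 (as XOR of powers of 2).
Using the standard Nim-product table on single bits:
  2*2 = 3,   2*4 = 8,   2*8 = 12,
  4*4 = 6,   4*8 = 11,  8*8 = 13,
and  1*x = x (identity), k*l = l*k (commutative).
Pairwise Nim products:
  1 * 1 = 1
  1 * 4 = 4
  2 * 1 = 2
  2 * 4 = 8
  4 * 1 = 4
  4 * 4 = 6
  8 * 1 = 8
  8 * 4 = 11
XOR them: 1 XOR 4 XOR 2 XOR 8 XOR 4 XOR 6 XOR 8 XOR 11 = 14.
Result: 15 * 5 = 14 (in Nim).

14


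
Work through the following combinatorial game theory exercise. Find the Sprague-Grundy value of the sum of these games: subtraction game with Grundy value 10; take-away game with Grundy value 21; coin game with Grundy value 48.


By the Sprague-Grundy theorem, the Grundy value of a sum of games is the XOR of individual Grundy values.
subtraction game: Grundy value = 10. Running XOR: 0 XOR 10 = 10
take-away game: Grundy value = 21. Running XOR: 10 XOR 21 = 31
coin game: Grundy value = 48. Running XOR: 31 XOR 48 = 47
The combined Grundy value is 47.

47


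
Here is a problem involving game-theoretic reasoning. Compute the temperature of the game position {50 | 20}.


The game is {50 | 20}, a switch {a | b} with numbers a > b.
Cooling {a | b} by t gives {a - t | b + t}, which stops being hot when a - t = b + t, i.e. at t = (a - b)/2. So the temperature of a switch is (a - b)/2.
Temperature = (Left option - Right option) / 2
= (50 - (20)) / 2
= 30 / 2
= 15

15


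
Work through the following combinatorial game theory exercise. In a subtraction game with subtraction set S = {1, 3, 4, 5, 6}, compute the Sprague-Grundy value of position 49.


The subtraction set is S = {1, 3, 4, 5, 6}.
G(k) = mex{ G(k - s) : s in S, s <= k }. We compute iteratively: G(0) = 0.
G(1) = mex({0}) = 1
G(2) = mex({1}) = 0
G(3) = mex({0}) = 1
G(4) = mex({0, 1}) = 2
G(5) = mex({0, 1, 2}) = 3
G(6) = mex({0, 1, 3}) = 2
G(7) = mex({0, 1, 2}) = 3
G(8) = mex({0, 1, 2, 3}) = 4
G(9) = mex({1, 2, 3, 4}) = 0
G(10) = mex({0, 2, 3}) = 1
G(11) = mex({1, 2, 3, 4}) = 0
G(12) = mex({0, 2, 3, 4}) = 1
G(13) = mex({0, 1, 3, 4}) = 2
G(14) = mex({0, 1, 2, 4}) = 3
Observe that G(9)..G(14) = 0, 1, 0, 1, 2, 3 repeats G(0)..G(5) = 0, 1, 0, 1, 2, 3.
For k >= max(S) = 6, G(k) is determined by the previous 6 values G(k-6)..G(k-1); a window of 6 consecutive values has recurred shifted by 9, so by induction G(k + 9) = G(k) for all k >= 0: the sequence is periodic from the start with period 9.
One period: G(0..8) = 0, 1, 0, 1, 2, 3, 2, 3, 4.
49 mod 9 = 4, so G(49) = G(4) = 2.

2


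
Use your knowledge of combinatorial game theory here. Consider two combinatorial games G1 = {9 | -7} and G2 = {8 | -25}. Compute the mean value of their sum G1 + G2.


G1 = {9 | -7}, G2 = {8 | -25}
Each is a switch {a | b} with numbers a > b; its mean value is (a + b)/2, and mean value is additive over game sums: m(G1 + G2) = m(G1) + m(G2).
Mean of G1 = (9 + (-7))/2 = 2/2 = 1
Mean of G2 = (8 + (-25))/2 = -17/2 = -17/2
Mean of G1 + G2 = 1 + -17/2 = -15/2

-15/2


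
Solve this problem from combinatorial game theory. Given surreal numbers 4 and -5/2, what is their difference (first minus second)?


x = 4, y = -5/2
Converting to common denominator: 2
x = 8/2, y = -5/2
x - y = 4 - -5/2 = 13/2

13/2


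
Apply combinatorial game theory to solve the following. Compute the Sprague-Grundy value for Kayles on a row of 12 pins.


Kayles: a move removes 1 or 2 adjacent pins from a contiguous row.
Removing pins from a row of k leaves two independent rows (a, b) with a + b = k - 1 (one pin) or a + b = k - 2 (two pins); an end removal gives a = 0.
By Sprague-Grundy, G(k) = mex{ G(a) XOR G(b) } over all these splits. G(0) = 0.
G(1): splits (0,0):0^0=0 -> mex({0}) = 1
G(2): splits (0,1):0^1=1 (0,0):0^0=0 -> mex({0, 1}) = 2
G(3): splits (0,2):0^2=2 (1,1):1^1=0 (0,1):0^1=1 -> mex({0, 1, 2}) = 3
G(4): splits (0,3):0^3=3 (1,2):1^2=3 (0,2):0^2=2 (1,1):1^1=0 -> mex({0, 2, 3}) = 1
G(5): splits (0,4):0^1=1 (1,3):1^3=2 (2,2):2^2=0 (0,3):0^3=3 (1,2):1^2=3 -> mex({0, 1, 2, 3}) = 4
G(6) = mex({0, 1, 2, 4}) = 3
G(7) = mex({0, 1, 3, 4, 5}) = 2
G(8) = mex({0, 2, 3, 5, 6}) = 1
G(9) = mex({0, 1, 2, 3, 6, 7}) = 4
G(10) = mex({0, 1, 3, 4, 5, 7}) = 2
G(11) = mex({0, 1, 2, 3, 4, 5}) = 6
G(12) = mex({0, 1, 2, 3, 5, 6, 7}) = 4
Therefore G(12) = 4.

4


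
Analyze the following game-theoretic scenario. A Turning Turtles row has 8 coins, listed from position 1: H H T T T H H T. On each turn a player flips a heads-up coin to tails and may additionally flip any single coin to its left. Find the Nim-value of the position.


Coins: H H T T T H H T
Key fact: a single head at position k behaves exactly like a Nim heap of size k (turning it to T and optionally flipping a coin at j < k corresponds to moving the heap from k to j, or to 0), and heads combine as a disjunctive sum (two heads at the same place would cancel, matching j XOR j = 0). So the Nim-value is the XOR of the 1-indexed positions of the heads.
Face-up positions (1-indexed): [1, 2, 6, 7]
XOR 0 with 1: 0 XOR 1 = 1
XOR 1 with 2: 1 XOR 2 = 3
XOR 3 with 6: 3 XOR 6 = 5
XOR 5 with 7: 5 XOR 7 = 2
Nim-value = 2

2


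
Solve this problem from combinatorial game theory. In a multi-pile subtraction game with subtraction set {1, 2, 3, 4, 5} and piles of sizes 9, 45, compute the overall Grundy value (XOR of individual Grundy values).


Subtraction set: {1, 2, 3, 4, 5}
For this subtraction set, G(n) = n mod 6 (period = max + 1 = 6).
Pile 1 (size 9): G(9) = 9 mod 6 = 3
Pile 2 (size 45): G(45) = 45 mod 6 = 3
Total Grundy value = XOR of all: 3 XOR 3 = 0

0


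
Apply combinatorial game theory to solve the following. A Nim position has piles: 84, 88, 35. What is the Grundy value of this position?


We need the XOR (exclusive or) of all pile sizes.
After XOR-ing pile 1 (size 84): 0 XOR 84 = 84
After XOR-ing pile 2 (size 88): 84 XOR 88 = 12
After XOR-ing pile 3 (size 35): 12 XOR 35 = 47
The Nim-value of this position is 47.

47


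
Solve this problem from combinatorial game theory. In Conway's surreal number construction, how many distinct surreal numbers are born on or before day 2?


Day 0: {|} = 0 is born. Count = 1.
Day n: the number of surreal numbers born by day n is 2^(n+1) - 1.
By day 0: 2^1 - 1 = 1
By day 1: 2^2 - 1 = 3
By day 2: 2^3 - 1 = 7
By day 2: 7 surreal numbers.

7


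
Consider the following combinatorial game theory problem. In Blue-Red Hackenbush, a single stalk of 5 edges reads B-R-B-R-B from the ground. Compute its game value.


Edges (from ground): B-R-B-R-B
By Berlekamp's sign-expansion rule, a Blue-Red Hackenbush stalk has the value of the surreal number whose sign sequence is the edge sequence with B -> + and R -> -.
Sign sequence: +-+-+
Trace the sign expansion in the surreal number tree, starting from 0:
Edge 1: B (sign +) -> bounds (0, +inf), value = 1
Edge 2: R (sign -) -> bounds (0, 1), value = 1/2
Edge 3: B (sign +) -> bounds (1/2, 1), value = 3/4
Edge 4: R (sign -) -> bounds (1/2, 3/4), value = 5/8
Edge 5: B (sign +) -> bounds (5/8, 3/4), value = 11/16
Game value = 11/16

11/16


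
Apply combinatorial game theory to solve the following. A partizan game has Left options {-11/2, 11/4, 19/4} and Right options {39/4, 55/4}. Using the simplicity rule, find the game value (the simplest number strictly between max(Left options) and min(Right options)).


Left options: {-11/2, 11/4, 19/4}, max = 19/4
Right options: {39/4, 55/4}, min = 39/4
All options are numbers and max(Left) < min(Right), so by the simplicity theorem the value is the simplest (earliest-born) number strictly between 19/4 and 39/4.
Integers 5 through 9 all lie strictly between 19/4 and 39/4.
Among integers, the simplest (lowest birthday = smallest |n|; 0 is born on day 0, +-n on day n) is 5.
No non-integer in the interval can be simpler: if x is a non-integer in the interval, then floor(x) or ceil(x) also lies in the interval (the interval contains an integer), and both are proper prefixes of x's sign expansion, i.e. born earlier. So the game value is 5.
Game value = 5

5


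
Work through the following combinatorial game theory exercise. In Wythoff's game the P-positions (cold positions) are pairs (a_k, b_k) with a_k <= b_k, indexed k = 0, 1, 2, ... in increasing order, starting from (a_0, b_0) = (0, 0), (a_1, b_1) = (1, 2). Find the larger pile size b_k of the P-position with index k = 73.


By Wythoff's theorem, a_k = floor(k * phi) and b_k = floor(k * phi^2) = a_k + k, where phi = (1 + sqrt(5))/2 is the golden ratio.
phi = (1 + sqrt(5))/2 = 1.618034
phi^2 = phi + 1 = 2.618034
k = 73
k * phi^2 = 73 * 2.618034 = 191.116481
b_73 = floor(k * phi^2) = 191 (check: a_73 + k = 118 + 73 = 191)

191


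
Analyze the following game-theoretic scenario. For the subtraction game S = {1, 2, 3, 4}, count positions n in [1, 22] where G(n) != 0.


Subtraction set S = {1, 2, 3, 4}, so G(n) = n mod 5.
G(n) = 0 when n is a multiple of 5.
Multiples of 5 in [1, 22]: 4
N-positions (nonzero Grundy) = 22 - 4 = 18

18


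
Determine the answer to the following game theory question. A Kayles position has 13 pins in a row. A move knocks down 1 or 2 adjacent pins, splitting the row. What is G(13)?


Kayles: a move removes 1 or 2 adjacent pins from a contiguous row.
Removing pins from a row of k leaves two independent rows (a, b) with a + b = k - 1 (one pin) or a + b = k - 2 (two pins); an end removal gives a = 0.
By Sprague-Grundy, G(k) = mex{ G(a) XOR G(b) } over all these splits. G(0) = 0.
G(1): splits (0,0):0^0=0 -> mex({0}) = 1
G(2): splits (0,1):0^1=1 (0,0):0^0=0 -> mex({0, 1}) = 2
G(3): splits (0,2):0^2=2 (1,1):1^1=0 (0,1):0^1=1 -> mex({0, 1, 2}) = 3
G(4): splits (0,3):0^3=3 (1,2):1^2=3 (0,2):0^2=2 (1,1):1^1=0 -> mex({0, 2, 3}) = 1
G(5): splits (0,4):0^1=1 (1,3):1^3=2 (2,2):2^2=0 (0,3):0^3=3 (1,2):1^2=3 -> mex({0, 1, 2, 3}) = 4
G(6) = mex({0, 1, 2, 4}) = 3
G(7) = mex({0, 1, 3, 4, 5}) = 2
G(8) = mex({0, 2, 3, 5, 6}) = 1
G(9) = mex({0, 1, 2, 3, 6, 7}) = 4
G(10) = mex({0, 1, 3, 4, 5, 7}) = 2
G(11) = mex({0, 1, 2, 3, 4, 5}) = 6
G(12) = mex({0, 1, 2, 3, 5, 6, 7}) = 4
G(13) = mex({0, 2, 3, 4, 6, 7}) = 1
Therefore G(13) = 1.

1


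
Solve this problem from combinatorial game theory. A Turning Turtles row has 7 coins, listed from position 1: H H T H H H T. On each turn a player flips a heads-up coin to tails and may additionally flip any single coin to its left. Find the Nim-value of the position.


Coins: H H T H H H T
Key fact: a single head at position k behaves exactly like a Nim heap of size k (turning it to T and optionally flipping a coin at j < k corresponds to moving the heap from k to j, or to 0), and heads combine as a disjunctive sum (two heads at the same place would cancel, matching j XOR j = 0). So the Nim-value is the XOR of the 1-indexed positions of the heads.
Face-up positions (1-indexed): [1, 2, 4, 5, 6]
XOR 0 with 1: 0 XOR 1 = 1
XOR 1 with 2: 1 XOR 2 = 3
XOR 3 with 4: 3 XOR 4 = 7
XOR 7 with 5: 7 XOR 5 = 2
XOR 2 with 6: 2 XOR 6 = 4
Nim-value = 4

4


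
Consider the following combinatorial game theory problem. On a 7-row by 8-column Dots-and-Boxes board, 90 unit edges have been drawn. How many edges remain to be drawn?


Grid: 7 x 8 boxes, i.e. 8 rows and 9 columns of dots.
Horizontal edges: (rows + 1) * cols = 8 * 8 = 64
Vertical edges: rows * (cols + 1) = 7 * 9 = 63
Total edges: 64 + 63 = 127
Edges drawn: 90
Remaining: 127 - 90 = 37

37


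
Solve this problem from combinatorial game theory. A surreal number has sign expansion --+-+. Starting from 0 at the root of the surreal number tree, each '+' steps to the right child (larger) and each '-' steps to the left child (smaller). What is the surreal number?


Sign expansion: --+-+
Rule: track bounds (lo, hi), initially (-inf, +inf). On '+', the current value becomes lo and we move to the simplest number in (value, hi): value + 1 if hi = +inf, otherwise the midpoint (value + hi)/2. On '-', the current value becomes hi and we move to value - 1 if lo = -inf, otherwise the midpoint (lo + value)/2.
Start at 0.
Step 1: sign = -, move left. Bounds: (-inf, 0). Value = -1
Step 2: sign = -, move left. Bounds: (-inf, -1). Value = -2
Step 3: sign = +, move right. Bounds: (-2, -1). Value = -3/2
Step 4: sign = -, move left. Bounds: (-2, -3/2). Value = -7/4
Step 5: sign = +, move right. Bounds: (-7/4, -3/2). Value = -13/8
The surreal number with sign expansion --+-+ is -13/8.

-13/8


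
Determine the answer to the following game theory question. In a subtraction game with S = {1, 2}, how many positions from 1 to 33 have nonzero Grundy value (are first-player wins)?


Subtraction set S = {1, 2}, so G(n) = n mod 3.
G(n) = 0 when n is a multiple of 3.
Multiples of 3 in [1, 33]: 11
N-positions (nonzero Grundy) = 33 - 11 = 22

22


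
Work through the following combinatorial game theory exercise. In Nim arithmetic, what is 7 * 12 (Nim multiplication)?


Nim multiplication is bilinear over XOR: (u XOR v) * w = (u*w) XOR (v*w).
So we split each operand into its bit components and XOR the pairwise Nim products.
7 = 1 + 2 + 4 (as XOR of powers of 2).
12 = 4 + 8 (as XOR of powers of 2).
Using the standard Nim-product table on single bits:
  2*2 = 3,   2*4 = 8,   2*8 = 12,
  4*4 = 6,   4*8 = 11,  8*8 = 13,
and  1*x = x (identity), k*l = l*k (commutative).
Pairwise Nim products:
  1 * 4 = 4
  1 * 8 = 8
  2 * 4 = 8
  2 * 8 = 12
  4 * 4 = 6
  4 * 8 = 11
XOR them: 4 XOR 8 XOR 8 XOR 12 XOR 6 XOR 11 = 5.
Result: 7 * 12 = 5 (in Nim).

5


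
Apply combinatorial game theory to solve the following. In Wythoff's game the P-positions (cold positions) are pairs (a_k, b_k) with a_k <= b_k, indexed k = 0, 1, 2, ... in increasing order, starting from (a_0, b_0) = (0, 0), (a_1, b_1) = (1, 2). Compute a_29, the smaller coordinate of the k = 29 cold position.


By Wythoff's theorem, a_k = floor(k * phi) and b_k = floor(k * phi^2) = a_k + k, where phi = (1 + sqrt(5))/2 is the golden ratio.
phi = (1 + sqrt(5))/2 = 1.618034
k = 29
k * phi = 29 * 1.618034 = 46.922986
a_29 = floor(k * phi) = 46

46


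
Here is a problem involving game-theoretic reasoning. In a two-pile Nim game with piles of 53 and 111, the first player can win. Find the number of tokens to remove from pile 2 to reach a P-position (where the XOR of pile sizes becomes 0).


Piles: 53 and 111
Current XOR: 53 XOR 111 = 90 (non-zero, so this is an N-position).
To make the XOR zero, we need to find a move that balances the piles.
For pile 2 (size 111): target = 111 XOR 90 = 53
We reduce pile 2 from 111 to 53.
Tokens removed: 111 - 53 = 58
Verification: 53 XOR 53 = 0

58


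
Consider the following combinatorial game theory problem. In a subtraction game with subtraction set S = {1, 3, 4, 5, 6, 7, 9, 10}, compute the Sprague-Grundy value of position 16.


The subtraction set is S = {1, 3, 4, 5, 6, 7, 9, 10}.
G(k) = mex{ G(k - s) : s in S, s <= k }. We compute iteratively: G(0) = 0.
G(1) = mex({0}) = 1
G(2) = mex({1}) = 0
G(3) = mex({0}) = 1
G(4) = mex({0, 1}) = 2
G(5) = mex({0, 1, 2}) = 3
G(6) = mex({0, 1, 3}) = 2
G(7) = mex({0, 1, 2}) = 3
G(8) = mex({0, 1, 2, 3}) = 4
G(9) = mex({0, 1, 2, 3, 4}) = 5
G(10) = mex({0, 1, 2, 3, 5}) = 4
G(11) = mex({0, 1, 2, 3, 4}) = 5
G(12) = mex({0, 1, 2, 3, 4, 5}) = 6
G(13) = mex({1, 2, 3, 4, 5, 6}) = 0
G(14) = mex({0, 2, 3, 4, 5}) = 1
G(15) = mex({1, 2, 3, 4, 5, 6}) = 0
G(16) = mex({0, 2, 3, 4, 5, 6}) = 1
Therefore G(16) = 1.

1


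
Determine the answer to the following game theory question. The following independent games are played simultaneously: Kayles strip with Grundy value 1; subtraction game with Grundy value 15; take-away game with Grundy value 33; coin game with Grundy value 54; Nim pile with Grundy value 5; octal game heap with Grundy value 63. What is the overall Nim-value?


By the Sprague-Grundy theorem, the Grundy value of a sum of games is the XOR of individual Grundy values.
Kayles strip: Grundy value = 1. Running XOR: 0 XOR 1 = 1
subtraction game: Grundy value = 15. Running XOR: 1 XOR 15 = 14
take-away game: Grundy value = 33. Running XOR: 14 XOR 33 = 47
coin game: Grundy value = 54. Running XOR: 47 XOR 54 = 25
Nim pile: Grundy value = 5. Running XOR: 25 XOR 5 = 28
octal game heap: Grundy value = 63. Running XOR: 28 XOR 63 = 35
The combined Grundy value is 35.

35


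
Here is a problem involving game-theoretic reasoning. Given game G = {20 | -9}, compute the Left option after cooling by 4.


Original game: {20 | -9} (a switch {a | b} with a > b).
Cooling by t (for t below the temperature (a - b)/2 = 29/2) taxes each move by t: {a | b} cooled by t is {a - t | b + t}.
Cooling amount: t = 4
Cooled Left option: 20 - 4 = 16
Cooled Right option: -9 + 4 = -5
Cooled game: {16 | -5}
Left option = 16

16


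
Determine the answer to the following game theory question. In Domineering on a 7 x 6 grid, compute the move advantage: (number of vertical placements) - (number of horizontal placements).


Board is 7 x 6 (rows x cols).
Left (vertical) placements: (rows-1) * cols = 6 * 6 = 36
Right (horizontal) placements: rows * (cols-1) = 7 * 5 = 35
Advantage = Left - Right = 36 - 35 = 1

1


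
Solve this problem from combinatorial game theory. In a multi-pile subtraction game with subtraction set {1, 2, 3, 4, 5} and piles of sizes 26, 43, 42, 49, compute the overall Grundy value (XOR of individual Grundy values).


Subtraction set: {1, 2, 3, 4, 5}
For this subtraction set, G(n) = n mod 6 (period = max + 1 = 6).
Pile 1 (size 26): G(26) = 26 mod 6 = 2
Pile 2 (size 43): G(43) = 43 mod 6 = 1
Pile 3 (size 42): G(42) = 42 mod 6 = 0
Pile 4 (size 49): G(49) = 49 mod 6 = 1
Total Grundy value = XOR of all: 2 XOR 1 XOR 0 XOR 1 = 2

2


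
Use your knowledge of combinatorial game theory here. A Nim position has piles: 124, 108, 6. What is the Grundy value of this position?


We need the XOR (exclusive or) of all pile sizes.
After XOR-ing pile 1 (size 124): 0 XOR 124 = 124
After XOR-ing pile 2 (size 108): 124 XOR 108 = 16
After XOR-ing pile 3 (size 6): 16 XOR 6 = 22
The Nim-value of this position is 22.

22


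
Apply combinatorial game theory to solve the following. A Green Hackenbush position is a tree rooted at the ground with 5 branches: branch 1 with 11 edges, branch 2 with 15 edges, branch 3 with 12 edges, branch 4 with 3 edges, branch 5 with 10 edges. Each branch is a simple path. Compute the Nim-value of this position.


The tree has 5 branches from the ground vertex.
In Green Hackenbush, the Nim-value of a simple path of length k is k.
Branch 1: length 11, Nim-value = 11
Branch 2: length 15, Nim-value = 15
Branch 3: length 12, Nim-value = 12
Branch 4: length 3, Nim-value = 3
Branch 5: length 10, Nim-value = 10
Total Nim-value = XOR of all branch values:
0 XOR 11 = 11
11 XOR 15 = 4
4 XOR 12 = 8
8 XOR 3 = 11
11 XOR 10 = 1
Nim-value of the tree = 1

1


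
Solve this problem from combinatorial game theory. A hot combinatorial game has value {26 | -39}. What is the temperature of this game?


The game is {26 | -39}, a switch {a | b} with numbers a > b.
Cooling {a | b} by t gives {a - t | b + t}, which stops being hot when a - t = b + t, i.e. at t = (a - b)/2. So the temperature of a switch is (a - b)/2.
Temperature = (Left option - Right option) / 2
= (26 - (-39)) / 2
= 65 / 2
= 65/2

65/2


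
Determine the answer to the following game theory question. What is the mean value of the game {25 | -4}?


Game = {25 | -4}, a switch {a | b} with numbers a > b.
Its thermograph has left wall a - t and right wall b + t, which meet at t = (a - b)/2, where both equal (a + b)/2. So the mast (mean value) is at (a + b)/2.
Mean = (25 + (-4))/2 = 21/2 = 21/2

21/2


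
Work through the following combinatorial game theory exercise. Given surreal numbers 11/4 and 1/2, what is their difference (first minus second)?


x = 11/4, y = 1/2
Converting to common denominator: 4
x = 11/4, y = 2/4
x - y = 11/4 - 1/2 = 9/4

9/4


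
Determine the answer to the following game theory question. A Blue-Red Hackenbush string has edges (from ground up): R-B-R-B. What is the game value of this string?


Edges (from ground): R-B-R-B
By Berlekamp's sign-expansion rule, a Blue-Red Hackenbush stalk has the value of the surreal number whose sign sequence is the edge sequence with B -> + and R -> -.
Sign sequence: -+-+
Trace the sign expansion in the surreal number tree, starting from 0:
Edge 1: R (sign -) -> bounds (-inf, 0), value = -1
Edge 2: B (sign +) -> bounds (-1, 0), value = -1/2
Edge 3: R (sign -) -> bounds (-1, -1/2), value = -3/4
Edge 4: B (sign +) -> bounds (-3/4, -1/2), value = -5/8
Game value = -5/8

-5/8


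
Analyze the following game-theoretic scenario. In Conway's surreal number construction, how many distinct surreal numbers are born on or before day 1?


Day 0: {|} = 0 is born. Count = 1.
Day n: the number of surreal numbers born by day n is 2^(n+1) - 1.
By day 0: 2^1 - 1 = 1
By day 1: 2^2 - 1 = 3
By day 1: 3 surreal numbers.

3


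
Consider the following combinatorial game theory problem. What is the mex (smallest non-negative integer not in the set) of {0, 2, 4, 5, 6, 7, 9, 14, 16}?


Set = {0, 2, 4, 5, 6, 7, 9, 14, 16}
0 is in the set.
1 is NOT in the set. This is the mex.
mex = 1

1


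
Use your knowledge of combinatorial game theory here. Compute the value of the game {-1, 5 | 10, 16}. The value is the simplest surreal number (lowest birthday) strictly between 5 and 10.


Left options: {-1, 5}, max = 5
Right options: {10, 16}, min = 10
All options are numbers and max(Left) < min(Right), so by the simplicity theorem the value is the simplest (earliest-born) number strictly between 5 and 10.
Integers 6 through 9 all lie strictly between 5 and 10.
Among integers, the simplest (lowest birthday = smallest |n|; 0 is born on day 0, +-n on day n) is 6.
No non-integer in the interval can be simpler: if x is a non-integer in the interval, then floor(x) or ceil(x) also lies in the interval (the interval contains an integer), and both are proper prefixes of x's sign expansion, i.e. born earlier. So the game value is 6.
Game value = 6

6
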